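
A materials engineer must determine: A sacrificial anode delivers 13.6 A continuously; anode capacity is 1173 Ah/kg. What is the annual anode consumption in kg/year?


Annual consumption = current * hours per year / capacity
Rate = 13.6 * 8760 / 1173 = 101.6 kg/year

101.6 kg/year


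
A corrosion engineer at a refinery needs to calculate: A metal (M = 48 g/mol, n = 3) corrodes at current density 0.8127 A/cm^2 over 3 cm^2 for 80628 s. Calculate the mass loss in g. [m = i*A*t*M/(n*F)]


Apply Faraday's law: m = i*A*t*M / (n*F)
Total charge passed Q = i*A*t = 0.8127*3*80628 = 196579.1268 C
m = Q*M/(n*F) = 196579.1268*48/(3*96485) = 32.598 g

32.598 g


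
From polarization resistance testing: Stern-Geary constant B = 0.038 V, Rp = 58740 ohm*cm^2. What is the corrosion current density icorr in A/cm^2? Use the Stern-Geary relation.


Apply the Stern-Geary relation: icorr = B / Rp
icorr = 0.038 / 58740 = 6.469×10^-7 A/cm^2

6.469×10^-7 A/cm^2


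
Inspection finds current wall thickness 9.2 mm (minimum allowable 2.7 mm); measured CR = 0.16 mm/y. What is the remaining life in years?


Apply the remaining-life relation: RL = (t_current − t_min) / CR
RL = (9.2 − 2.7) / 0.16 = 6.5 / 0.16 = 40.6 years

40.6 years


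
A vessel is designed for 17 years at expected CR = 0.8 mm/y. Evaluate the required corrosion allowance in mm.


Corrosion allowance = CR × design life
CA = 0.8 * 17 = 13.6 mm

13.6 mm


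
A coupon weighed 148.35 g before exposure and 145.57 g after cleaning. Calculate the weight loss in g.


Weight loss = initial − final
WL = 148.35 − 145.57 = 2.78 g

2.78 g


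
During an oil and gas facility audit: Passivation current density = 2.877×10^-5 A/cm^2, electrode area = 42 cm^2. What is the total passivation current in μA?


I = i_pass * A, then convert A → μA (×10^6)
I = 2.877×10^-5 * 42 * 10^6 = 1208.34 μA

1208.34 μA


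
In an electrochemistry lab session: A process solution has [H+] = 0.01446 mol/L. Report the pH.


pH = −log10[H+]
pH = −log10(0.01446) = 1.84

1.84


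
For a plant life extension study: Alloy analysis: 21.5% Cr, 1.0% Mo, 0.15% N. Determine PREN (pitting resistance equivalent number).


Apply the PREN formula: PREN = Cr + 3.3*Mo + 16*N
PREN = 21.5 + 3.3*1.0 + 16*0.15
PREN = 21.5 + 3.3 + 2.4 = 27.2

27.2


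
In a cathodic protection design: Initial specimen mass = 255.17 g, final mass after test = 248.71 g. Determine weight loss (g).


Weight loss = initial − final
WL = 255.17 − 248.71 = 6.46 g

6.46 g


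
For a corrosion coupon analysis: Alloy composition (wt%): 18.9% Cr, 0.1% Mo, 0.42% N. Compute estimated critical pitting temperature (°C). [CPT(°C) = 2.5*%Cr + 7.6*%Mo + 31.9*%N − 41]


Apply the ASTM G48 empirical CPT estimate: CPT(°C) = 2.5*%Cr + 7.6*%Mo + 31.9*%N − 41
2.5*18.9 = 47.25; 7.6*0.1 = 0.76; 31.9*0.42 = 13.398
CPT = 47.25 + 0.76 + 13.398 − 41 = 20.408 °C
Rounded to 0.1 °C: CPT ≈ 20.4 °C

20.4 °C


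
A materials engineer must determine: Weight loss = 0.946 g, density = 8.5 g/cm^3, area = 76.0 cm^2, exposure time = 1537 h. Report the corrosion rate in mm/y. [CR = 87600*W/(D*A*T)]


Apply the mm/y weight-loss relation: CR = 87600 * W / (D * A * T)
Numerator: 87600 * 0.946 = 82869.6
Denominator: 8.5 * 76.0 * 1537 = 992902.0
CR = 82869.6 / 992902.0 = 0.083462 mm/y

0.083462 mm/y


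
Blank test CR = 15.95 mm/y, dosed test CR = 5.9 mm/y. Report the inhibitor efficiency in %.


Apply the inhibitor-efficiency definition: IE = (CR_blank − CR_inh)/CR_blank × 100
IE = (15.95 − 5.9) / 15.95 × 100
IE = 10.05 / 15.95 × 100 = 63.0 %

63.0 %


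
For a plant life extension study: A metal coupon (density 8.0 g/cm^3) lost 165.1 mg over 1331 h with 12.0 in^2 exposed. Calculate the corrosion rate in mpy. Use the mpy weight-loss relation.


Apply the mpy weight-loss relation: CR = 534 * W / (D * A * T)
Numerator: 534 * 165.1 = 88163.4
Denominator: 8.0 * 12.0 * 1331 = 127776.0
CR = 88163.4 / 127776.0 = 0.69 mpy

0.69 mpy


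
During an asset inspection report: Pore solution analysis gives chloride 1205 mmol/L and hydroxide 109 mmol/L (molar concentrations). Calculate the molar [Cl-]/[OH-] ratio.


Threshold parameter = [Cl-] / [OH-] (molar basis; both in mmol/L, so units cancel)
Ratio = 1205 / 109 = 11.06

11.06


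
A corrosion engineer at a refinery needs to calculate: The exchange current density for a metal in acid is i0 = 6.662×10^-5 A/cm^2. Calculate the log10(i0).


i0 = 6.662×10^-5 A/cm^2
log10(i0) = -4.176

-4.176


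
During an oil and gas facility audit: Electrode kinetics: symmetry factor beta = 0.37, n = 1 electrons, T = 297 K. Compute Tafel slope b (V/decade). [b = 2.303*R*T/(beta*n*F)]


Apply the Tafel slope relation: b = 2.303*R*T/(beta*n*F)
Numerator: 2.303 * 8.314 * 297 = 5686.7
Denominator: 0.37 * 1 * 96485 = 35699.45
b = 5686.7 / 35699.45 = 0.159 V/decade

0.159 V/decade


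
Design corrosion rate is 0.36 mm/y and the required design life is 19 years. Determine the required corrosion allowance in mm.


Corrosion allowance = CR × design life
CA = 0.36 * 19 = 6.84 mm

6.84 mm


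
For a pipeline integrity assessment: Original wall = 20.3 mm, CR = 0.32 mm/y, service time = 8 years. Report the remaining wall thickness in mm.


Remaining wall = original − CR × time
t = 20.3 − 0.32*8 = 20.3 − 2.56 = 17.74 mm

17.74 mm


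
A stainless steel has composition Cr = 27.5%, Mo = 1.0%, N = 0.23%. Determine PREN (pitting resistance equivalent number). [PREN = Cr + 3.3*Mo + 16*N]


Apply the PREN formula: PREN = Cr + 3.3*Mo + 16*N
PREN = 27.5 + 3.3*1.0 + 16*0.23
PREN = 27.5 + 3.3 + 3.68 = 34.48

34.48


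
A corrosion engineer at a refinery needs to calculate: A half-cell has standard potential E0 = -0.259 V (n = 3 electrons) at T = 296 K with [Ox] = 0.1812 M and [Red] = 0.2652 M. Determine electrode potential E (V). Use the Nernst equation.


Apply the Nernst equation: E = E0 + (RT/nF)*ln([Ox]/[Red])
Step 1: RT/nF = 8.314*296/(3*96485) = 0.00850199 V
Step 2: [Ox]/[Red] = 0.1812/0.2652 = 0.683258
Step 3: ln(0.683258) = -0.380883
Step 4: correction = 0.00850199 * -0.380883 = -0.003 V
E = -0.259 + -0.003 = -0.262 V

-0.262 V


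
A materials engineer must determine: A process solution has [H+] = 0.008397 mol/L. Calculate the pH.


pH = −log10[H+]
pH = −log10(0.008397) = 2.08

2.08


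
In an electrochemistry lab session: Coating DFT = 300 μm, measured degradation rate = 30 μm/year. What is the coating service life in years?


Service life = thickness / degradation rate
Life = 300 / 30 = 10.0 years

10.0 years


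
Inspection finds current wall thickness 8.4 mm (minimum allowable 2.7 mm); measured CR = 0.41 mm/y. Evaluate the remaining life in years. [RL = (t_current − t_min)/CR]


Apply the remaining-life relation: RL = (t_current − t_min) / CR
RL = (8.4 − 2.7) / 0.41 = 5.7 / 0.41 = 13.9 years

13.9 years


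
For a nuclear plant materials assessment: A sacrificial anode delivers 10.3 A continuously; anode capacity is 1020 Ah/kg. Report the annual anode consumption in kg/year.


Annual consumption = current * hours per year / capacity
Rate = 10.3 * 8760 / 1020 = 88.5 kg/year

88.5 kg/year


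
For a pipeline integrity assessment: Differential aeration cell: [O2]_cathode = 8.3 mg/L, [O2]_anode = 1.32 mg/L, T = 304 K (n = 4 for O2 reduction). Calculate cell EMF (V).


Apply the Nernst concentration-cell relation: E = (RT/nF)*ln(C_cathode/C_anode)
RT/nF = 8.314*304/(4*96485) = 0.00654883 V
ln(8.3/1.32) = 1.83862
E = 0.00654883 * 1.83862 = 0.01204 V

0.01204 V


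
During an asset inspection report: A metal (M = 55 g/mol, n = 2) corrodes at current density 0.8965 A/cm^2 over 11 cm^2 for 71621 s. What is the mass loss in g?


Apply Faraday's law: m = i*A*t*M / (n*F)
Total charge passed Q = i*A*t = 0.8965*11*71621 = 706290.4915 C
m = Q*M/(n*F) = 706290.4915*55/(2*96485) = 201.306 g

201.306 g


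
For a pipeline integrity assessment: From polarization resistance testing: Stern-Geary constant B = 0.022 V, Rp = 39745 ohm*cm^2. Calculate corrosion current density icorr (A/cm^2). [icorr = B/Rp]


Apply the Stern-Geary relation: icorr = B / Rp
icorr = 0.022 / 39745 = 5.535×10^-7 A/cm^2

5.535×10^-7 A/cm^2


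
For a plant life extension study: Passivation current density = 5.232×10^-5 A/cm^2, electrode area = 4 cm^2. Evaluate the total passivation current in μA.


I = i_pass * A, then convert A → μA (×10^6)
I = 5.232×10^-5 * 4 * 10^6 = 209.28 μA

209.28 μA


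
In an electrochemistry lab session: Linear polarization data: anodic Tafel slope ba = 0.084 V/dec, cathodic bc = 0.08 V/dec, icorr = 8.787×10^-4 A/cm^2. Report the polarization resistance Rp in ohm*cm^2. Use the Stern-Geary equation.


Apply the Stern-Geary equation: Rp = ba*bc / (2.303*icorr*(ba+bc))
ba*bc = 0.084*0.08 = 0.00672
ba+bc = 0.164; 2.303*icorr*(ba+bc) = 2.303*8.787×10^-4*0.164 = 3.3187796×10^-4
Rp = 0.00672 / 3.3187796×10^-4 = 20.2 ohm*cm^2

20.2 ohm*cm^2


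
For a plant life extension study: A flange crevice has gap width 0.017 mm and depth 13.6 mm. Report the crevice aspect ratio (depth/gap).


Aspect ratio = depth / gap
Ratio = 13.6 / 0.017 = 800.0

800.0


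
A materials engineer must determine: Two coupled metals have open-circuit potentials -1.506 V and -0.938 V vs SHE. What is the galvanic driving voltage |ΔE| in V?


Driving voltage is the absolute potential difference.
|ΔE| = |-1.506 − (-0.938)| = 0.568 V

0.568 V


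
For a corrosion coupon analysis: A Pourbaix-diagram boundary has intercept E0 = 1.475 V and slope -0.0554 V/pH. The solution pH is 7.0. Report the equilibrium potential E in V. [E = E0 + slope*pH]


Apply the Pourbaix line equation: E = E0 + slope*pH
E = 1.475 + (-0.0554)*7.0 = 1.475 + (-0.3878) = 1.0872 V
Rounded to 4 decimal places: E = 1.0872 V

1.0872 V


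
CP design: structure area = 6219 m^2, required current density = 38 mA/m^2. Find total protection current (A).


I = area * current density, then convert mA → A (÷1000)
I = 6219 * 38 / 1000 = 236.32 A

236.32 A


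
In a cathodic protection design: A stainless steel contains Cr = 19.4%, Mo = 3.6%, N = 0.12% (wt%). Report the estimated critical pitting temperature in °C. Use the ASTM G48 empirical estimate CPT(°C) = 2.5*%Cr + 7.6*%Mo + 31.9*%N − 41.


Apply the ASTM G48 empirical CPT estimate: CPT(°C) = 2.5*%Cr + 7.6*%Mo + 31.9*%N − 41
2.5*19.4 = 48.5; 7.6*3.6 = 27.36; 31.9*0.12 = 3.828
CPT = 48.5 + 27.36 + 3.828 − 41 = 38.688 °C
Rounded to 0.1 °C: CPT ≈ 38.7 °C

38.7 °C


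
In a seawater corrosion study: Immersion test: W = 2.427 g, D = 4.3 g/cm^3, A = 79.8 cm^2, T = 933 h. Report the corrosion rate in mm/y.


Apply the mm/y weight-loss relation: CR = 87600 * W / (D * A * T)
Numerator: 87600 * 2.427 = 212605.2
Denominator: 4.3 * 79.8 * 933 = 320149.62
CR = 212605.2 / 320149.62 = 0.6641 mm/y

0.6641 mm/y


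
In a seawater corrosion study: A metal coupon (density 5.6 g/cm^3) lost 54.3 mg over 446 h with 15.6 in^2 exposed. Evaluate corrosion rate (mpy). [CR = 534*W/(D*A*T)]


Apply the mpy weight-loss relation: CR = 534 * W / (D * A * T)
Numerator: 534 * 54.3 = 28996.2
Denominator: 5.6 * 15.6 * 446 = 38962.56
CR = 28996.2 / 38962.56 = 0.74421 mpy

0.74421 mpy


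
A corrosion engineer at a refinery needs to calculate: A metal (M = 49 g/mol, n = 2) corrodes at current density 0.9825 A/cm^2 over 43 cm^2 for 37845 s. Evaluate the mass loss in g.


Apply Faraday's law: m = i*A*t*M / (n*F)
Total charge passed Q = i*A*t = 0.9825*43*37845 = 1598856.6375 C
m = Q*M/(n*F) = 1598856.6375*49/(2*96485) = 405.9904 g

405.9904 g


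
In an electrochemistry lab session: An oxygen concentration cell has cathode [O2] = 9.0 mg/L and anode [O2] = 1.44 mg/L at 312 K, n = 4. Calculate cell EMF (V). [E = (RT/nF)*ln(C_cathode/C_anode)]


Apply the Nernst concentration-cell relation: E = (RT/nF)*ln(C_cathode/C_anode)
RT/nF = 8.314*312/(4*96485) = 0.00672117 V
ln(9.0/1.44) = 1.83258
E = 0.00672117 * 1.83258 = 0.01232 V

0.01232 V


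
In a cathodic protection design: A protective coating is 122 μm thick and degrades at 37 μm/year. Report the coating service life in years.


Service life = thickness / degradation rate
Life = 122 / 37 = 3.3 years

3.3 years


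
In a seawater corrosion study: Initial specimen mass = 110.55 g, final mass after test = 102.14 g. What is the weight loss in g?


Weight loss = initial − final
WL = 110.55 − 102.14 = 8.41 g

8.41 g


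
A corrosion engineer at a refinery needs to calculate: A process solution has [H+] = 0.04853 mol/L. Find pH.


pH = −log10[H+]
pH = −log10(0.04853) = 1.31

1.31


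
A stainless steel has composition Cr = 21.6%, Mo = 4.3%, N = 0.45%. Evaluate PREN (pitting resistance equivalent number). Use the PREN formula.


Apply the PREN formula: PREN = Cr + 3.3*Mo + 16*N
PREN = 21.6 + 3.3*4.3 + 16*0.45
PREN = 21.6 + 14.19 + 7.2 = 42.99

42.99


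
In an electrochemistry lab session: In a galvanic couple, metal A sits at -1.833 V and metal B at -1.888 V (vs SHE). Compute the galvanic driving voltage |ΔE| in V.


Driving voltage is the absolute potential difference.
|ΔE| = |-1.833 − (-1.888)| = 0.055 V

0.055 V


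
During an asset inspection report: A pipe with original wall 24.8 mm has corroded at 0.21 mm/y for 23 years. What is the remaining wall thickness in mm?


Remaining wall = original − CR × time
t = 24.8 − 0.21*23 = 24.8 − 4.83 = 19.97 mm

19.97 mm


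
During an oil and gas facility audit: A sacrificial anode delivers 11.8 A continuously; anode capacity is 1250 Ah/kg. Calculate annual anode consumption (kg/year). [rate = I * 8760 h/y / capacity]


Annual consumption = current * hours per year / capacity
Rate = 11.8 * 8760 / 1250 = 82.7 kg/year

82.7 kg/year


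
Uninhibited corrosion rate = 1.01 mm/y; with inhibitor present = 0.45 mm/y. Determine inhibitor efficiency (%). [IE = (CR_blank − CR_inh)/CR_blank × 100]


Apply the inhibitor-efficiency definition: IE = (CR_blank − CR_inh)/CR_blank × 100
IE = (1.01 − 0.45) / 1.01 × 100
IE = 0.56 / 1.01 × 100 = 55.4 %

55.4 %


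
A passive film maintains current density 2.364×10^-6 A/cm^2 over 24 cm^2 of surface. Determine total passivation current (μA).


I = i_pass * A, then convert A → μA (×10^6)
I = 2.364×10^-6 * 24 * 10^6 = 56.74 μA

56.74 μA


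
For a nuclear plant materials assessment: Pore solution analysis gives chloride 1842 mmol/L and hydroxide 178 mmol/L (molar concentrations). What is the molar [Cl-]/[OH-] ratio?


Threshold parameter = [Cl-] / [OH-] (molar basis; both in mmol/L, so units cancel)
Ratio = 1842 / 178 = 10.35

10.35


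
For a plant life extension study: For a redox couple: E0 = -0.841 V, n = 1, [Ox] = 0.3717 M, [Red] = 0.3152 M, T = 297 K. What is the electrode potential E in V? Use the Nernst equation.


Apply the Nernst equation: E = E0 + (RT/nF)*ln([Ox]/[Red])
Step 1: RT/nF = 8.314*297/(1*96485) = 0.02559214 V
Step 2: [Ox]/[Red] = 0.3717/0.3152 = 1.179251
Step 3: ln(1.179251) = 0.164879
Step 4: correction = 0.02559214 * 0.164879 = 0.004 V
E = -0.841 + 0.004 = -0.837 V

-0.837 V


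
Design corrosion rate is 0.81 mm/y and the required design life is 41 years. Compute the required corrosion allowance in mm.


Corrosion allowance = CR × design life
CA = 0.81 * 41 = 33.21 mm

33.21 mm


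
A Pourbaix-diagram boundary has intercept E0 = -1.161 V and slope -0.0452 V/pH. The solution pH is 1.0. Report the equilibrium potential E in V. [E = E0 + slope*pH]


Apply the Pourbaix line equation: E = E0 + slope*pH
E = -1.161 + (-0.0452)*1.0 = -1.161 + (-0.0452) = -1.2062 V
Rounded to 3 decimal places: E = -1.206 V

-1.206 V


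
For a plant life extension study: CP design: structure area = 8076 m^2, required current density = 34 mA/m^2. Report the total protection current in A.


I = area * current density, then convert mA → A (÷1000)
I = 8076 * 34 / 1000 = 274.58 A

274.58 A


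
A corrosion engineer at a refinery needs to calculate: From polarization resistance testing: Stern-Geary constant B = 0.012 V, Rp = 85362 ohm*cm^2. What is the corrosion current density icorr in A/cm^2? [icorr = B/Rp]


Apply the Stern-Geary relation: icorr = B / Rp
icorr = 0.012 / 85362 = 1.406×10^-7 A/cm^2

1.406×10^-7 A/cm^2


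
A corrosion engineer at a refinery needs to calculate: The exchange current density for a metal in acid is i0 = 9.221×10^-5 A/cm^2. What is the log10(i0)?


i0 = 9.221×10^-5 A/cm^2
log10(i0) = -4.035

-4.035


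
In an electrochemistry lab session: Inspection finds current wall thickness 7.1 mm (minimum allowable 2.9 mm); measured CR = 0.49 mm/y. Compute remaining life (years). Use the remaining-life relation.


Apply the remaining-life relation: RL = (t_current − t_min) / CR
RL = (7.1 − 2.9) / 0.49 = 4.2 / 0.49 = 8.6 years

8.6 years


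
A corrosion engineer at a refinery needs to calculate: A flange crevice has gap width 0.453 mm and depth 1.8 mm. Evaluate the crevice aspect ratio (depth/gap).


Aspect ratio = depth / gap
Ratio = 1.8 / 0.453 = 4.0

4.0


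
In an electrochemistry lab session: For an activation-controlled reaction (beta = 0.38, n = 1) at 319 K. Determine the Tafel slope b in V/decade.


Apply the Tafel slope relation: b = 2.303*R*T/(beta*n*F)
Numerator: 2.303 * 8.314 * 319 = 6107.94
Denominator: 0.38 * 1 * 96485 = 36664.3
b = 6107.94 / 36664.3 = 0.167 V/decade

0.167 V/decade


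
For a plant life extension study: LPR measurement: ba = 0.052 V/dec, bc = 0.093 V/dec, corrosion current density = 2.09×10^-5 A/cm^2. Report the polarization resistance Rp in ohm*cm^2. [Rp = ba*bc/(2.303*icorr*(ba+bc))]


Apply the Stern-Geary equation: Rp = ba*bc / (2.303*icorr*(ba+bc))
ba*bc = 0.052*0.093 = 0.004836
ba+bc = 0.145; 2.303*icorr*(ba+bc) = 2.303*2.09×10^-5*0.145 = 6.9792415×10^-6
Rp = 0.004836 / 6.9792415×10^-6 = 692.9 ohm*cm^2

692.9 ohm*cm^2


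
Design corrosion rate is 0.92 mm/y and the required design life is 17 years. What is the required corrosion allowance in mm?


Corrosion allowance = CR × design life
CA = 0.92 * 17 = 15.64 mm

15.64 mm


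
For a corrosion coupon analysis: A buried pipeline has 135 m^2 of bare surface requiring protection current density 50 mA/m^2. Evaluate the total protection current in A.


I = area * current density, then convert mA → A (÷1000)
I = 135 * 50 / 1000 = 6.75 A

6.75 A


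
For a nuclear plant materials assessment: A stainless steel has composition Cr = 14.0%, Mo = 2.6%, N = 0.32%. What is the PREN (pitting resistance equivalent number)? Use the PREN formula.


Apply the PREN formula: PREN = Cr + 3.3*Mo + 16*N
PREN = 14.0 + 3.3*2.6 + 16*0.32
PREN = 14.0 + 8.58 + 5.12 = 27.7

27.7


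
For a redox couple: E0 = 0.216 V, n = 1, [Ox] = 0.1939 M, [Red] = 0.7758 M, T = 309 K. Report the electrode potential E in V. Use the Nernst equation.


Apply the Nernst equation: E = E0 + (RT/nF)*ln([Ox]/[Red])
Step 1: RT/nF = 8.314*309/(1*96485) = 0.02662617 V
Step 2: [Ox]/[Red] = 0.1939/0.7758 = 0.249936
Step 3: ln(0.249936) = -1.38655
Step 4: correction = 0.02662617 * -1.38655 = -0.0369 V
E = 0.216 + -0.0369 = 0.1791 V

0.1791 V


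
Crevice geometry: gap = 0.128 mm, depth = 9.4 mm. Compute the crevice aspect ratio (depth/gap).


Aspect ratio = depth / gap
Ratio = 9.4 / 0.128 = 73.4

73.4


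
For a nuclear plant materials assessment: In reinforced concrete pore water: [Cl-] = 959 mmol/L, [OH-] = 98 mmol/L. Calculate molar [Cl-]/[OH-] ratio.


Threshold parameter = [Cl-] / [OH-] (molar basis; both in mmol/L, so units cancel)
Ratio = 959 / 98 = 9.79

9.79


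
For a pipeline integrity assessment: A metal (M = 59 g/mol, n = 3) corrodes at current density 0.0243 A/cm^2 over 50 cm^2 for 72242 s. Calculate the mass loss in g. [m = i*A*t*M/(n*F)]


Apply Faraday's law: m = i*A*t*M / (n*F)
Total charge passed Q = i*A*t = 0.0243*50*72242 = 87774.03 C
m = Q*M/(n*F) = 87774.03*59/(3*96485) = 17.8911 g

17.8911 g


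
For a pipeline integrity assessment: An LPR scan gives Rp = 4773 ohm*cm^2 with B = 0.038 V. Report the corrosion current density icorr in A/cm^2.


Apply the Stern-Geary relation: icorr = B / Rp
icorr = 0.038 / 4773 = 7.961×10^-6 A/cm^2

7.961×10^-6 A/cm^2


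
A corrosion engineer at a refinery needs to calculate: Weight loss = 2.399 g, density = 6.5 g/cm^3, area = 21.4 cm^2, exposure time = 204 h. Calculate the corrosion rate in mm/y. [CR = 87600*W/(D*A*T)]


Apply the mm/y weight-loss relation: CR = 87600 * W / (D * A * T)
Numerator: 87600 * 2.399 = 210152.4
Denominator: 6.5 * 21.4 * 204 = 28376.4
CR = 210152.4 / 28376.4 = 7.405887 mm/y

7.405887 mm/y


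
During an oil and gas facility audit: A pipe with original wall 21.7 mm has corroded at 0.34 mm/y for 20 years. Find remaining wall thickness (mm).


Remaining wall = original − CR × time
t = 21.7 − 0.34*20 = 21.7 − 6.8 = 14.9 mm

14.9 mm


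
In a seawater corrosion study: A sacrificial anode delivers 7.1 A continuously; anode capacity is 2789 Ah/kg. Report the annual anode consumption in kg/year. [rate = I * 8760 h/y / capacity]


Annual consumption = current * hours per year / capacity
Rate = 7.1 * 8760 / 2789 = 22.3 kg/year

22.3 kg/year


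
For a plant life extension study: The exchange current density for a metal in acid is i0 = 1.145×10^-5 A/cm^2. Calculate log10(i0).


i0 = 1.145×10^-5 A/cm^2
log10(i0) = -4.941

-4.941


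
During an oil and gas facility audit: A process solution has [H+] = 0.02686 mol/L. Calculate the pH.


pH = −log10[H+]
pH = −log10(0.02686) = 1.57

1.57


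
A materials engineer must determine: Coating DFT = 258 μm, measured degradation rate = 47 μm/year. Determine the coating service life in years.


Service life = thickness / degradation rate
Life = 258 / 47 = 5.5 years

5.5 years


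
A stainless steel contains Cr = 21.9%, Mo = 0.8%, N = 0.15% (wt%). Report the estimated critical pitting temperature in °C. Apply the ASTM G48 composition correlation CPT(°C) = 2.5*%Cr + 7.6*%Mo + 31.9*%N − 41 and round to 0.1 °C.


Apply the ASTM G48 empirical CPT estimate: CPT(°C) = 2.5*%Cr + 7.6*%Mo + 31.9*%N − 41
2.5*21.9 = 54.75; 7.6*0.8 = 6.08; 31.9*0.15 = 4.785
CPT = 54.75 + 6.08 + 4.785 − 41 = 24.615 °C
Rounded to 0.1 °C: CPT ≈ 24.6 °C

24.6 °C


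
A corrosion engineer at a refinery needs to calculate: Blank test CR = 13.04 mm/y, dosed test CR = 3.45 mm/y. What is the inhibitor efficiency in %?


Apply the inhibitor-efficiency definition: IE = (CR_blank − CR_inh)/CR_blank × 100
IE = (13.04 − 3.45) / 13.04 × 100
IE = 9.59 / 13.04 × 100 = 73.5 %

73.5 %


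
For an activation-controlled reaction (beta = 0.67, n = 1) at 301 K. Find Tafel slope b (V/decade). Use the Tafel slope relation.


Apply the Tafel slope relation: b = 2.303*R*T/(beta*n*F)
Numerator: 2.303 * 8.314 * 301 = 5763.29
Denominator: 0.67 * 1 * 96485 = 64644.95
b = 5763.29 / 64644.95 = 0.0892 V/decade

0.0892 V/decade


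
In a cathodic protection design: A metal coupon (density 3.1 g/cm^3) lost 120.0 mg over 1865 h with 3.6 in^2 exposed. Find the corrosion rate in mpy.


Apply the mpy weight-loss relation: CR = 534 * W / (D * A * T)
Numerator: 534 * 120.0 = 64080.0
Denominator: 3.1 * 3.6 * 1865 = 20813.4
CR = 64080.0 / 20813.4 = 3.079 mpy

3.079 mpy


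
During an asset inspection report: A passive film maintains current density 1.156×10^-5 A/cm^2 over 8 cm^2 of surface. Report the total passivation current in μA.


I = i_pass * A, then convert A → μA (×10^6)
I = 1.156×10^-5 * 8 * 10^6 = 92.48 μA

92.48 μA


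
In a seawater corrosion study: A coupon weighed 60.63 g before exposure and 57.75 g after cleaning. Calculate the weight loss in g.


Weight loss = initial − final
WL = 60.63 − 57.75 = 2.88 g

2.88 g


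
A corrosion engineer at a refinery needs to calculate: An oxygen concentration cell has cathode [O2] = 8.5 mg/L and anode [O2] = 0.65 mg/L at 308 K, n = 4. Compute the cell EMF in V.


Apply the Nernst concentration-cell relation: E = (RT/nF)*ln(C_cathode/C_anode)
RT/nF = 8.314*308/(4*96485) = 0.006635 V
ln(8.5/0.65) = 2.57085
E = 0.006635 * 2.57085 = 0.01706 V

0.01706 V


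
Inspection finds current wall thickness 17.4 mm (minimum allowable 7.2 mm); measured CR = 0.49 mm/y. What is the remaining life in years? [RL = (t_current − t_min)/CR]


Apply the remaining-life relation: RL = (t_current − t_min) / CR
RL = (17.4 − 7.2) / 0.49 = 10.2 / 0.49 = 20.8 years

20.8 years


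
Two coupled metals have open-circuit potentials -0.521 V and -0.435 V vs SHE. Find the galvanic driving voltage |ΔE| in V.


Driving voltage is the absolute potential difference.
|ΔE| = |-0.521 − (-0.435)| = 0.086 V

0.086 V


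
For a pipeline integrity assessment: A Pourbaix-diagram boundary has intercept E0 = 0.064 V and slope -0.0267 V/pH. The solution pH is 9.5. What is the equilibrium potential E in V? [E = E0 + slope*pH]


Apply the Pourbaix line equation: E = E0 + slope*pH
E = 0.064 + (-0.0267)*9.5 = 0.064 + (-0.25365) = -0.18965 V
Rounded to 4 decimal places: E = -0.1897 V

-0.1897 V


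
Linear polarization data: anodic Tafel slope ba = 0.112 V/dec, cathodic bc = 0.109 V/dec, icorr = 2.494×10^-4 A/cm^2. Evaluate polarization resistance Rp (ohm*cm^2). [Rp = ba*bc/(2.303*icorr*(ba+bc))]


Apply the Stern-Geary equation: Rp = ba*bc / (2.303*icorr*(ba+bc))
ba*bc = 0.112*0.109 = 0.012208
ba+bc = 0.221; 2.303*icorr*(ba+bc) = 2.303*2.494×10^-4*0.221 = 1.2693537×10^-4
Rp = 0.012208 / 1.2693537×10^-4 = 96.2 ohm*cm^2

96.2 ohm*cm^2


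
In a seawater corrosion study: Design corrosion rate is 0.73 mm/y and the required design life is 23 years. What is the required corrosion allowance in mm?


Corrosion allowance = CR × design life
CA = 0.73 * 23 = 16.79 mm

16.79 mm


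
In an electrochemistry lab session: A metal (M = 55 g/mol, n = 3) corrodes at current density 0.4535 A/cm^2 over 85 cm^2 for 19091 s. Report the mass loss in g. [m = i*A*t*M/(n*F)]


Apply Faraday's law: m = i*A*t*M / (n*F)
Total charge passed Q = i*A*t = 0.4535*85*19091 = 735910.3225 C
m = Q*M/(n*F) = 735910.3225*55/(3*96485) = 139.83199 g

139.83199 g


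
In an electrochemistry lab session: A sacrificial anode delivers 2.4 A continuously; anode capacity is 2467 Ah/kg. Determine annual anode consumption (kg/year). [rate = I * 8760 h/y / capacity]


Annual consumption = current * hours per year / capacity
Rate = 2.4 * 8760 / 2467 = 8.5 kg/year

8.5 kg/year


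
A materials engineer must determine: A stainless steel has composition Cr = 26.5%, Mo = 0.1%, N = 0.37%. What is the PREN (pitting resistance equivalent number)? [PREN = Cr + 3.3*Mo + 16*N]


Apply the PREN formula: PREN = Cr + 3.3*Mo + 16*N
PREN = 26.5 + 3.3*0.1 + 16*0.37
PREN = 26.5 + 0.33 + 5.92 = 32.75

32.75


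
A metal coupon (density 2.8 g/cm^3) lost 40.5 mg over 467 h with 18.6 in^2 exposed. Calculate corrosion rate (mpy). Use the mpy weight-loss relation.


Apply the mpy weight-loss relation: CR = 534 * W / (D * A * T)
Numerator: 534 * 40.5 = 21627.0
Denominator: 2.8 * 18.6 * 467 = 24321.36
CR = 21627.0 / 24321.36 = 0.88922 mpy

0.88922 mpy


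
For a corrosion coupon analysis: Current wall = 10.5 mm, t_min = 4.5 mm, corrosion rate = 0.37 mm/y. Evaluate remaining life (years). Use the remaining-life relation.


Apply the remaining-life relation: RL = (t_current − t_min) / CR
RL = (10.5 − 4.5) / 0.37 = 6.0 / 0.37 = 16.2 years

16.2 years


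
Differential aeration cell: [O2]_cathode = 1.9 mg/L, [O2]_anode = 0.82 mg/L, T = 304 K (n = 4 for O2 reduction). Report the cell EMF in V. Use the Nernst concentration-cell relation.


Apply the Nernst concentration-cell relation: E = (RT/nF)*ln(C_cathode/C_anode)
RT/nF = 8.314*304/(4*96485) = 0.00654883 V
ln(1.9/0.82) = 0.8403
E = 0.00654883 * 0.8403 = 0.0055 V

0.0055 V


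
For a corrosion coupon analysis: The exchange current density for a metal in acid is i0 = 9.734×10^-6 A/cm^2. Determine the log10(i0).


i0 = 9.734×10^-6 A/cm^2
log10(i0) = -5.012

-5.012


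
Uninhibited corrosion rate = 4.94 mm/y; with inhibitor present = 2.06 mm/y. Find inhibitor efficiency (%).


Apply the inhibitor-efficiency definition: IE = (CR_blank − CR_inh)/CR_blank × 100
IE = (4.94 − 2.06) / 4.94 × 100
IE = 2.88 / 4.94 × 100 = 58.3 %

58.3 %


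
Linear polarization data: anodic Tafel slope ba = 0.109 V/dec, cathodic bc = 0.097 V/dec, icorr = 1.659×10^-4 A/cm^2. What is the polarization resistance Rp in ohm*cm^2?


Apply the Stern-Geary equation: Rp = ba*bc / (2.303*icorr*(ba+bc))
ba*bc = 0.109*0.097 = 0.010573
ba+bc = 0.206; 2.303*icorr*(ba+bc) = 2.303*1.659×10^-4*0.206 = 7.8705946×10^-5
Rp = 0.010573 / 7.8705946×10^-5 = 134.34 ohm*cm^2

134.34 ohm*cm^2


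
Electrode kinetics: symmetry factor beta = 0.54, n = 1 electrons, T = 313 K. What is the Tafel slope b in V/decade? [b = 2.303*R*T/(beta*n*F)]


Apply the Tafel slope relation: b = 2.303*R*T/(beta*n*F)
Numerator: 2.303 * 8.314 * 313 = 5993.06
Denominator: 0.54 * 1 * 96485 = 52101.9
b = 5993.06 / 52101.9 = 0.115 V/decade

0.115 V/decade


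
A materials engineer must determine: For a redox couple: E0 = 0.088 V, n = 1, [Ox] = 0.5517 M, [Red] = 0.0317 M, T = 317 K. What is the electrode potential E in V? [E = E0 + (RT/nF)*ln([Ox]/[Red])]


Apply the Nernst equation: E = E0 + (RT/nF)*ln([Ox]/[Red])
Step 1: RT/nF = 8.314*317/(1*96485) = 0.02731552 V
Step 2: [Ox]/[Red] = 0.5517/0.0317 = 17.403785
Step 3: ln(17.403785) = 2.856688
Step 4: correction = 0.02731552 * 2.856688 = 0.078 V
E = 0.088 + 0.078 = 0.166 V

0.166 V


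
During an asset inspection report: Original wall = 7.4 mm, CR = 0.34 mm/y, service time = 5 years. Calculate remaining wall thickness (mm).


Remaining wall = original − CR × time
t = 7.4 − 0.34*5 = 7.4 − 1.7 = 5.7 mm

5.7 mm


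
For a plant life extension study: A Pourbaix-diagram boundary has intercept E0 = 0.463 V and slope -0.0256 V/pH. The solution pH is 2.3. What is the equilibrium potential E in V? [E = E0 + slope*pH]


Apply the Pourbaix line equation: E = E0 + slope*pH
E = 0.463 + (-0.0256)*2.3 = 0.463 + (-0.05888) = 0.40412 V
Rounded to 3 decimal places: E = 0.404 V

0.404 V


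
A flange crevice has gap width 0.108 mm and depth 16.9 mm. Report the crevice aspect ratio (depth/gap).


Aspect ratio = depth / gap
Ratio = 16.9 / 0.108 = 156.5

156.5


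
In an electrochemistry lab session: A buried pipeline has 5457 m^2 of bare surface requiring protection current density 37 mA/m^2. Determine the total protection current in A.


I = area * current density, then convert mA → A (÷1000)
I = 5457 * 37 / 1000 = 201.91 A

201.91 A


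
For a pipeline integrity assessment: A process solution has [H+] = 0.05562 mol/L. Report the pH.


pH = −log10[H+]
pH = −log10(0.05562) = 1.25

1.25


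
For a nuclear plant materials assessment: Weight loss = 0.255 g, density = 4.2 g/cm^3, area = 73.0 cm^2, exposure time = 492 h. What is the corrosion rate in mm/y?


Apply the mm/y weight-loss relation: CR = 87600 * W / (D * A * T)
Numerator: 87600 * 0.255 = 22338.0
Denominator: 4.2 * 73.0 * 492 = 150847.2
CR = 22338.0 / 150847.2 = 0.148084 mm/y

0.148084 mm/y


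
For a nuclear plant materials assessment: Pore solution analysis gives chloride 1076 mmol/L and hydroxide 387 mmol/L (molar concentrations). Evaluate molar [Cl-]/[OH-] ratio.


Threshold parameter = [Cl-] / [OH-] (molar basis; both in mmol/L, so units cancel)
Ratio = 1076 / 387 = 2.78

2.78


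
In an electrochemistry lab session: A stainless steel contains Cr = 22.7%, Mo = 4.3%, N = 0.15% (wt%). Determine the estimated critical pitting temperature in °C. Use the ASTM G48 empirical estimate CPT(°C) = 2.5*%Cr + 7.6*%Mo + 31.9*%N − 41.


Apply the ASTM G48 empirical CPT estimate: CPT(°C) = 2.5*%Cr + 7.6*%Mo + 31.9*%N − 41
2.5*22.7 = 56.75; 7.6*4.3 = 32.68; 31.9*0.15 = 4.785
CPT = 56.75 + 32.68 + 4.785 − 41 = 53.215 °C
Rounded to 0.1 °C: CPT ≈ 53.2 °C

53.2 °C


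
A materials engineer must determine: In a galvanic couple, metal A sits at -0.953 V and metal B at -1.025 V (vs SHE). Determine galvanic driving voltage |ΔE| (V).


Driving voltage is the absolute potential difference.
|ΔE| = |-0.953 − (-1.025)| = 0.072 V

0.072 V


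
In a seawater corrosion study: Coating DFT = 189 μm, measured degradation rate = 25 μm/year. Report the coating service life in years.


Service life = thickness / degradation rate
Life = 189 / 25 = 7.6 years

7.6 years


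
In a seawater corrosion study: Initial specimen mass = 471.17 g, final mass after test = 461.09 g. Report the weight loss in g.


Weight loss = initial − final
WL = 471.17 − 461.09 = 10.08 g

10.08 g


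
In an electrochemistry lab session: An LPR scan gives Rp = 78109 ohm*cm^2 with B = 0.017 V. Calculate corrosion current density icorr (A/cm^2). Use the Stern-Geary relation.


Apply the Stern-Geary relation: icorr = B / Rp
icorr = 0.017 / 78109 = 2.176×10^-7 A/cm^2

2.176×10^-7 A/cm^2


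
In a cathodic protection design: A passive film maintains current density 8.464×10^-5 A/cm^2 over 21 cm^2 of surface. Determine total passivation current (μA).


I = i_pass * A, then convert A → μA (×10^6)
I = 8.464×10^-5 * 21 * 10^6 = 1777.44 μA

1777.44 μA


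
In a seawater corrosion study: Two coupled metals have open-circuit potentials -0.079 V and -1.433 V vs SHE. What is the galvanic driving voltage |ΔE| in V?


Driving voltage is the absolute potential difference.
|ΔE| = |-0.079 − (-1.433)| = 1.354 V

1.354 V


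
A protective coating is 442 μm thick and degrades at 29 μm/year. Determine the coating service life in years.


Service life = thickness / degradation rate
Life = 442 / 29 = 15.2 years

15.2 years


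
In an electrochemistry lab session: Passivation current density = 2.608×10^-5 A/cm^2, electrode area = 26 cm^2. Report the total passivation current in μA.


I = i_pass * A, then convert A → μA (×10^6)
I = 2.608×10^-5 * 26 * 10^6 = 678.08 μA

678.08 μA


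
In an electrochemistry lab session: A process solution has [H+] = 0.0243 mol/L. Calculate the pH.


pH = −log10[H+]
pH = −log10(0.0243) = 1.61

1.61


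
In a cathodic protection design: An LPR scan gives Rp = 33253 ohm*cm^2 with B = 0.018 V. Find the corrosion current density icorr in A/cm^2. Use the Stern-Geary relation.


Apply the Stern-Geary relation: icorr = B / Rp
icorr = 0.018 / 33253 = 5.413×10^-7 A/cm^2

5.413×10^-7 A/cm^2


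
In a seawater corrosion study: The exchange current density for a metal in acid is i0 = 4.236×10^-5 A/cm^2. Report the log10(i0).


i0 = 4.236×10^-5 A/cm^2
log10(i0) = -4.373

-4.373


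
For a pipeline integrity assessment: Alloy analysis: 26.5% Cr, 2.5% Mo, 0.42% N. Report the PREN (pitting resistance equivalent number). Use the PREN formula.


Apply the PREN formula: PREN = Cr + 3.3*Mo + 16*N
PREN = 26.5 + 3.3*2.5 + 16*0.42
PREN = 26.5 + 8.25 + 6.72 = 41.47

41.47


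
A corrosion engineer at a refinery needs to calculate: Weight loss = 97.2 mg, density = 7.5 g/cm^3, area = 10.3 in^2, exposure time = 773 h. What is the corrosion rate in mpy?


Apply the mpy weight-loss relation: CR = 534 * W / (D * A * T)
Numerator: 534 * 97.2 = 51904.8
Denominator: 7.5 * 10.3 * 773 = 59714.25
CR = 51904.8 / 59714.25 = 0.8692 mpy

0.8692 mpy


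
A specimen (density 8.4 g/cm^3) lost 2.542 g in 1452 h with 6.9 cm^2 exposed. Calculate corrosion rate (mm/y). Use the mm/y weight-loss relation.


Apply the mm/y weight-loss relation: CR = 87600 * W / (D * A * T)
Numerator: 87600 * 2.542 = 222679.2
Denominator: 8.4 * 6.9 * 1452 = 84157.92
CR = 222679.2 / 84157.92 = 2.64597 mm/y

2.64597 mm/y


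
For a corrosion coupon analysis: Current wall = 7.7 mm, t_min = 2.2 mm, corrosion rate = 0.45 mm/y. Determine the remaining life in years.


Apply the remaining-life relation: RL = (t_current − t_min) / CR
RL = (7.7 − 2.2) / 0.45 = 5.5 / 0.45 = 12.2 years

12.2 years


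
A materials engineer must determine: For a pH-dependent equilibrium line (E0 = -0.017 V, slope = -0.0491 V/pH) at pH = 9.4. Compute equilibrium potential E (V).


Apply the Pourbaix line equation: E = E0 + slope*pH
E = -0.017 + (-0.0491)*9.4 = -0.017 + (-0.46154) = -0.47854 V
Rounded to 4 decimal places: E = -0.4785 V

-0.4785 V


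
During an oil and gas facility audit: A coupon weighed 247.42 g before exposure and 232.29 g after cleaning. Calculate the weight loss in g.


Weight loss = initial − final
WL = 247.42 − 232.29 = 15.13 g

15.13 g


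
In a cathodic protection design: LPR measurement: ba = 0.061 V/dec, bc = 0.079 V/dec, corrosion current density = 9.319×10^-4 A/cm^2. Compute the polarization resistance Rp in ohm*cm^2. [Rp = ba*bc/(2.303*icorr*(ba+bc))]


Apply the Stern-Geary equation: Rp = ba*bc / (2.303*icorr*(ba+bc))
ba*bc = 0.061*0.079 = 0.004819
ba+bc = 0.14; 2.303*icorr*(ba+bc) = 2.303*9.319×10^-4*0.14 = 3.004632×10^-4
Rp = 0.004819 / 3.004632×10^-4 = 16.0 ohm*cm^2

16.0 ohm*cm^2


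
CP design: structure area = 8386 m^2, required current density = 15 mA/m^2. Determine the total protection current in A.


I = area * current density, then convert mA → A (÷1000)
I = 8386 * 15 / 1000 = 125.79 A

125.79 A


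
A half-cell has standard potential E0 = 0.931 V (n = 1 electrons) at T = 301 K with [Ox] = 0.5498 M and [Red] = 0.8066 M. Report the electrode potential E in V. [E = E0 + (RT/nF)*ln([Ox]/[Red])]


Apply the Nernst equation: E = E0 + (RT/nF)*ln([Ox]/[Red])
Step 1: RT/nF = 8.314*301/(1*96485) = 0.02593682 V
Step 2: [Ox]/[Red] = 0.5498/0.8066 = 0.681627
Step 3: ln(0.681627) = -0.383273
Step 4: correction = 0.02593682 * -0.383273 = -0.0099 V
E = 0.931 + -0.0099 = 0.9211 V

0.9211 V


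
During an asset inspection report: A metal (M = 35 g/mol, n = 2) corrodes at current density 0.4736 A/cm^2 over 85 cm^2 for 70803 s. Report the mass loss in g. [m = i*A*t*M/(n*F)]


Apply Faraday's law: m = i*A*t*M / (n*F)
Total charge passed Q = i*A*t = 0.4736*85*70803 = 2850245.568 C
m = Q*M/(n*F) = 2850245.568*35/(2*96485) = 516.96427 g

516.96427 g


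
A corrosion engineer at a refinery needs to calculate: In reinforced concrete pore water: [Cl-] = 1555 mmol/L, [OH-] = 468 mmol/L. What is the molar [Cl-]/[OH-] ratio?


Threshold parameter = [Cl-] / [OH-] (molar basis; both in mmol/L, so units cancel)
Ratio = 1555 / 468 = 3.32

3.32


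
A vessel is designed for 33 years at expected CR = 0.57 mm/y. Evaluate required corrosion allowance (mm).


Corrosion allowance = CR × design life
CA = 0.57 * 33 = 18.81 mm

18.81 mm


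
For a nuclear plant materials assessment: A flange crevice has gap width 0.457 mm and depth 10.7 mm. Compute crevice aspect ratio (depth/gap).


Aspect ratio = depth / gap
Ratio = 10.7 / 0.457 = 23.4

23.4


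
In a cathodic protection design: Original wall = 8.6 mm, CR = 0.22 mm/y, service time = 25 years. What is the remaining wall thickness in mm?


Remaining wall = original − CR × time
t = 8.6 − 0.22*25 = 8.6 − 5.5 = 3.1 mm

3.1 mm


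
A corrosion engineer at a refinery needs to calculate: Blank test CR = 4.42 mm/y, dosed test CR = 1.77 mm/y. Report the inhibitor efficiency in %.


Apply the inhibitor-efficiency definition: IE = (CR_blank − CR_inh)/CR_blank × 100
IE = (4.42 − 1.77) / 4.42 × 100
IE = 2.65 / 4.42 × 100 = 60.0 %

60.0 %


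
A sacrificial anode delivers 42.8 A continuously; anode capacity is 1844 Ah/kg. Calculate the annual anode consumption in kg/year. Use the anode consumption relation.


Annual consumption = current * hours per year / capacity
Rate = 42.8 * 8760 / 1844 = 203.3 kg/year

203.3 kg/year


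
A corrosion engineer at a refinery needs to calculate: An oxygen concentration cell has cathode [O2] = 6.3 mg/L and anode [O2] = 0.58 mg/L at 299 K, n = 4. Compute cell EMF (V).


Apply the Nernst concentration-cell relation: E = (RT/nF)*ln(C_cathode/C_anode)
RT/nF = 8.314*299/(4*96485) = 0.00644112 V
ln(6.3/0.58) = 2.38528
E = 0.00644112 * 2.38528 = 0.01536 V

0.01536 V
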